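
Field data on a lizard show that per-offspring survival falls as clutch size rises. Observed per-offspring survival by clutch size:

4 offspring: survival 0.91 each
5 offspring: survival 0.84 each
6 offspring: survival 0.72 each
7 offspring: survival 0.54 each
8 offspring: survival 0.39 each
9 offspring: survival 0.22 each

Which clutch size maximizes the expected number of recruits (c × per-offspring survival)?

6

Expected recruits = c × s(c):
  c=4: 4 × 0.91 = 3.640
  c=5: 5 × 0.84 = 4.200
  c=6: 6 × 0.72 = 4.320
  c=7: 7 × 0.54 = 3.780
  c=8: 8 × 0.39 = 3.120
  c=9: 9 × 0.22 = 1.980
Maximum at c = 6 (4.320 recruits).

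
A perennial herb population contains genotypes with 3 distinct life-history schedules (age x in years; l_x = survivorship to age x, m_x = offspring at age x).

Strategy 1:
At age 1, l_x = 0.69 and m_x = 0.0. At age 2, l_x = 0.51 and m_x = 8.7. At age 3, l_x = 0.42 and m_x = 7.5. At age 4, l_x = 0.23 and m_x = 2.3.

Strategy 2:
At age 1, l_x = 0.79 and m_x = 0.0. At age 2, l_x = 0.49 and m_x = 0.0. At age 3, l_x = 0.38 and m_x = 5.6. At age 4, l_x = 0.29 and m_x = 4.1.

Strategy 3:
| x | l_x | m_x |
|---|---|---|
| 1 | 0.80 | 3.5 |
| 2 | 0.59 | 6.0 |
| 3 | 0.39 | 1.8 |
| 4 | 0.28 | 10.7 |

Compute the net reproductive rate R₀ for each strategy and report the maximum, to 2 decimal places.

Strategy 1: R₀ = 0.69×0.0 + 0.51×8.7 + 0.42×7.5 + 0.23×2.3 = 8.1160
Strategy 2: R₀ = 0.79×0.0 + 0.49×0.0 + 0.38×5.6 + 0.29×4.1 = 3.3170
Strategy 3: R₀ = 0.80×3.5 + 0.59×6.0 + 0.39×1.8 + 0.28×10.7 = 10.0380
Highest R₀: strategy 3 with 10.0380.

10.04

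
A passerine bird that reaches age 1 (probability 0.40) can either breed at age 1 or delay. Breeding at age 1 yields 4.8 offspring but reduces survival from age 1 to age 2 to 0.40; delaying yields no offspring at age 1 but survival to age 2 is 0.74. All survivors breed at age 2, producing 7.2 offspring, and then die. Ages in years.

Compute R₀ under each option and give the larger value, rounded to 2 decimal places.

breed at age 1: R₀ = 0.40 × (4.8 + 0.40 × 7.2) = 0.40 × 7.6800 = 3.0720
delay to age 2: R₀ = 0.40 × (0.74 × 7.2) = 0.40 × 5.3280 = 2.1312
Higher: breed at age 1 (3.0720).

3.07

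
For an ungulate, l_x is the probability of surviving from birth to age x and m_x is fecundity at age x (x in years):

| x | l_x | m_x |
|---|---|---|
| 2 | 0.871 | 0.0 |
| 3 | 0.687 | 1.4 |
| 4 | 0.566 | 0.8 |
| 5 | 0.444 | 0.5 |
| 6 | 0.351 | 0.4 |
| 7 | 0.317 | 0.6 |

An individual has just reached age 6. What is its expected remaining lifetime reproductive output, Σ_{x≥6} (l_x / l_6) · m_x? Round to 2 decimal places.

l_6 = 0.351. Conditional survival from age 6 to x is l_x / l_6.
  x=6: (0.351/0.351) × 0.4 = 0.4000
  x=7: (0.317/0.351) × 0.6 = 0.5419
Sum = 0.4000 + 0.5419 = 0.9419

0.94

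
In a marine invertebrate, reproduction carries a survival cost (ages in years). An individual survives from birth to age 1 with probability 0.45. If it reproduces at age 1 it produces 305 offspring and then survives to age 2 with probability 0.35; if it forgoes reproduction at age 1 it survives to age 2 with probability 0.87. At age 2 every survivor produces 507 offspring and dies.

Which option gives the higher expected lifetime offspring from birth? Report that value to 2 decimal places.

breed at age 1: R₀ = 0.45 × (305 + 0.35 × 507) = 0.45 × 482.4500 = 217.1025
delay to age 2: R₀ = 0.45 × (0.87 × 507) = 0.45 × 441.0900 = 198.4905
Higher: breed at age 1 (217.1025).

217.10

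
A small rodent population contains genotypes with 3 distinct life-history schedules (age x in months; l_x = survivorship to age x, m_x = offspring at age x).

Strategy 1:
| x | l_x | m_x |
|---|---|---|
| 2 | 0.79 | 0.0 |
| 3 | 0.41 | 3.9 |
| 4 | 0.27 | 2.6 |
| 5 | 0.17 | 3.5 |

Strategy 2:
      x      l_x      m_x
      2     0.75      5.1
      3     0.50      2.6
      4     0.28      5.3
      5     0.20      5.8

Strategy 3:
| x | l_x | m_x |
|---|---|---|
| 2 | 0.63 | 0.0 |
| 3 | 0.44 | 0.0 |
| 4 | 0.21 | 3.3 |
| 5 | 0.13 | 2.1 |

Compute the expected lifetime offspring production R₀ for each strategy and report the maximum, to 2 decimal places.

Strategy 1: R₀ = 0.79×0.0 + 0.41×3.9 + 0.27×2.6 + 0.17×3.5 = 2.8960
Strategy 2: R₀ = 0.75×5.1 + 0.50×2.6 + 0.28×5.3 + 0.20×5.8 = 7.7690
Strategy 3: R₀ = 0.63×0.0 + 0.44×0.0 + 0.21×3.3 + 0.13×2.1 = 0.9660
Highest R₀: strategy 2 with 7.7690.

7.77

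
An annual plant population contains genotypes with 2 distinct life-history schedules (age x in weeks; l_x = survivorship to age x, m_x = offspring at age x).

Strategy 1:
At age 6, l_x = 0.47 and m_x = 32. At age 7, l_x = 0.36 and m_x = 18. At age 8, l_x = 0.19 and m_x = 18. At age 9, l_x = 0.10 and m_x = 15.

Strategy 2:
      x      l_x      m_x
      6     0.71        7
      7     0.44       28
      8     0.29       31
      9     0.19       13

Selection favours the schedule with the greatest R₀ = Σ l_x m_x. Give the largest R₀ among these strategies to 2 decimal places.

Strategy 1: R₀ = 0.47×32 + 0.36×18 + 0.19×18 + 0.10×15 = 26.4400
Strategy 2: R₀ = 0.71×7 + 0.44×28 + 0.29×31 + 0.19×13 = 28.7500
Highest R₀: strategy 2 with 28.7500.

28.75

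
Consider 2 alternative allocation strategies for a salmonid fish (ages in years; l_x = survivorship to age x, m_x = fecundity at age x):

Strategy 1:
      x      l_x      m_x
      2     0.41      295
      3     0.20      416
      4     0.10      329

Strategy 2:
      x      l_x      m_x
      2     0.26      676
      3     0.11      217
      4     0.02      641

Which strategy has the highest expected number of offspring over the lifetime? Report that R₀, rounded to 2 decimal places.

Strategy 1: R₀ = 0.41×295 + 0.20×416 + 0.10×329 = 237.0500
Strategy 2: R₀ = 0.26×676 + 0.11×217 + 0.02×641 = 212.4500
Highest R₀: strategy 1 with 237.0500.

237.05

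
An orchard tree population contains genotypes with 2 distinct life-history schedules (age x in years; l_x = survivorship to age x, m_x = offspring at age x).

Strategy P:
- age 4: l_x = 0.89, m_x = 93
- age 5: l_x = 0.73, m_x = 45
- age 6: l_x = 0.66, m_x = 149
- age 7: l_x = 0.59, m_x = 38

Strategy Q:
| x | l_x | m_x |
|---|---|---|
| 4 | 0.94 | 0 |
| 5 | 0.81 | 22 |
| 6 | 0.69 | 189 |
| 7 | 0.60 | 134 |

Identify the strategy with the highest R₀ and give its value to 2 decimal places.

Strategy P: R₀ = 0.89×93 + 0.73×45 + 0.66×149 + 0.59×38 = 236.3800
Strategy Q: R₀ = 0.94×0 + 0.81×22 + 0.69×189 + 0.60×134 = 228.6300
Highest R₀: strategy P with 236.3800.

236.38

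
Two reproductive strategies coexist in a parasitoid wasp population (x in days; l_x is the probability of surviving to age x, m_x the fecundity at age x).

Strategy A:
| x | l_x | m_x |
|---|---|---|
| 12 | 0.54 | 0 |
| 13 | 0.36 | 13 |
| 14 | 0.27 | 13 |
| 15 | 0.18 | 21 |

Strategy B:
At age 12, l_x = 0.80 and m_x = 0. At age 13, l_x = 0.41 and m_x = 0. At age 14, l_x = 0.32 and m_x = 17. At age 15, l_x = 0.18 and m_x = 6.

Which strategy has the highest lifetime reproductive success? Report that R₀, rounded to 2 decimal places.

11.97

Strategy A: R₀ = 0.54×0 + 0.36×13 + 0.27×13 + 0.18×21 = 11.9700
Strategy B: R₀ = 0.80×0 + 0.41×0 + 0.32×17 + 0.18×6 = 6.5200
Highest R₀: strategy A with 11.9700.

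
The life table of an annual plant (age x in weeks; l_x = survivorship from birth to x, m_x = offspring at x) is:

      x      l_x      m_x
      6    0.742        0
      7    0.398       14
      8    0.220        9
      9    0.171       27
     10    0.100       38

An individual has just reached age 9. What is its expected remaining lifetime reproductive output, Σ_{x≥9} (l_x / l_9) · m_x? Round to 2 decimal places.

l_9 = 0.171. Conditional survival from age 9 to x is l_x / l_9.
  x=9: (0.171/0.171) × 27 = 27.0000
  x=10: (0.100/0.171) × 38 = 22.2222
Sum = 27.0000 + 22.2222 = 49.2222

49.22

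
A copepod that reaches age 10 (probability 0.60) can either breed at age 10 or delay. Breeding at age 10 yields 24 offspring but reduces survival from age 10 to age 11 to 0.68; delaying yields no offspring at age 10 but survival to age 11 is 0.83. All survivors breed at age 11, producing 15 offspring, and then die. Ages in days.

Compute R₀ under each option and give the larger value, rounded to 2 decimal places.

20.52

breed at age 10: R₀ = 0.60 × (24 + 0.68 × 15) = 0.60 × 34.2000 = 20.5200
delay to age 11: R₀ = 0.60 × (0.83 × 15) = 0.60 × 12.4500 = 7.4700
Higher: breed at age 10 (20.5200).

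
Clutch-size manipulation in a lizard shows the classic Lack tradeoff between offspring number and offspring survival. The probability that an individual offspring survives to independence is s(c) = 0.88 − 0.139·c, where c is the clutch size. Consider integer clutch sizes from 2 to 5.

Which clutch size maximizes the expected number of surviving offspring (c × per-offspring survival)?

Expected surviving offspring = c × s(c):
  c=2: 2 × 0.602 = 1.204
  c=3: 3 × 0.463 = 1.389
  c=4: 4 × 0.324 = 1.296
  c=5: 5 × 0.185 = 0.925
Maximum at c = 3 (1.389 surviving offspring).

3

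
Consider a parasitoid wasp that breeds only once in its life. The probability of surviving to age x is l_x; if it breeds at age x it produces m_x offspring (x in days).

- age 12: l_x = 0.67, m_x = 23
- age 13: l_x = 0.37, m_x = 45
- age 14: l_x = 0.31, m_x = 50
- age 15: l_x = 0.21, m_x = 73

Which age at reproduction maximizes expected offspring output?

Expected offspring if breeding at age x = l_x × m_x:
  age 12: 0.67 × 23 = 15.410
  age 13: 0.37 × 45 = 16.650
  age 14: 0.31 × 50 = 15.500
  age 15: 0.21 × 73 = 15.330
Maximum at age 13 (16.650).

13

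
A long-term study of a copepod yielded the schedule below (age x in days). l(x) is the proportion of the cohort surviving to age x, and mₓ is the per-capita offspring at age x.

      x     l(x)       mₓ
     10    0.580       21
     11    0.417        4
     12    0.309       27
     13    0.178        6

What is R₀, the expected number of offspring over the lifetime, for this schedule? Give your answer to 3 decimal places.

23.259

R₀ = Σ l(x) mₓ:
  age 10: 0.580 × 21 = 12.1800
  age 11: 0.417 × 4 = 1.6680
  age 12: 0.309 × 27 = 8.3430
  age 13: 0.178 × 6 = 1.0680
R₀ = 12.1800 + 1.6680 + 8.3430 + 1.0680 = 23.2590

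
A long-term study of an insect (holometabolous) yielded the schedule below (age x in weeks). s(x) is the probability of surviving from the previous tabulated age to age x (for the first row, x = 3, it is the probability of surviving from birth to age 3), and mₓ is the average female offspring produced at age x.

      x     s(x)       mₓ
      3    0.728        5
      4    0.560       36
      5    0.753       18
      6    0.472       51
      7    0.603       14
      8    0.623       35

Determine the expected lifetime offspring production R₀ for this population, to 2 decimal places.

34.36

Survivorship from birth: l_x = s_3·s_4·…·s_x.
  l_3 = 0.72800
  l_4 = 0.40768
  l_5 = 0.30698
  l_6 = 0.14490
  l_7 = 0.08737
  l_8 = 0.05443
R₀ = Σ l_x mₓ:
  age 3: 0.72800 × 5 = 3.6400
  age 4: 0.40768 × 36 = 14.6765
  age 5: 0.30698 × 18 = 5.5256
  age 6: 0.14490 × 51 = 7.3899
  age 7: 0.08737 × 14 = 1.2232
  age 8: 0.05443 × 35 = 1.9050
R₀ = 3.6400 + 14.6765 + 5.5256 + 7.3899 + 1.2232 + 1.9050 = 34.3603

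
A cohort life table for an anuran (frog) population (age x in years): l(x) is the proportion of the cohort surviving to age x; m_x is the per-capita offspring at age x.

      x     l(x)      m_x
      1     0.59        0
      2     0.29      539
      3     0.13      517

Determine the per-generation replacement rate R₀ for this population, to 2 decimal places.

223.52

R₀ = Σ l(x) m_x:
  age 1: 0.59 × 0 = 0.0000
  age 2: 0.29 × 539 = 156.3100
  age 3: 0.13 × 517 = 67.2100
R₀ = 0.0000 + 156.3100 + 67.2100 = 223.5200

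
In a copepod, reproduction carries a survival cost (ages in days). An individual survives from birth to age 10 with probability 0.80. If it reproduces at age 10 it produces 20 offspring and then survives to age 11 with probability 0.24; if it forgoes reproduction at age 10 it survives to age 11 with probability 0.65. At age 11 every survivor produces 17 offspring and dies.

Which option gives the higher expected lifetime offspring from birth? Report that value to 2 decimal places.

breed at age 10: R₀ = 0.80 × (20 + 0.24 × 17) = 0.80 × 24.0800 = 19.2640
delay to age 11: R₀ = 0.80 × (0.65 × 17) = 0.80 × 11.0500 = 8.8400
Higher: breed at age 10 (19.2640).

19.26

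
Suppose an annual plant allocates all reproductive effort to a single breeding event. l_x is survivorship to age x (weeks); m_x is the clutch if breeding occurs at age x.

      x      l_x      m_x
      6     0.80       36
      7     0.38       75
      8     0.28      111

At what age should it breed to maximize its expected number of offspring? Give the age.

Expected offspring if breeding at age x = l_x × m_x:
  age 6: 0.80 × 36 = 28.800
  age 7: 0.38 × 75 = 28.500
  age 8: 0.28 × 111 = 31.080
Maximum at age 8 (31.080).

8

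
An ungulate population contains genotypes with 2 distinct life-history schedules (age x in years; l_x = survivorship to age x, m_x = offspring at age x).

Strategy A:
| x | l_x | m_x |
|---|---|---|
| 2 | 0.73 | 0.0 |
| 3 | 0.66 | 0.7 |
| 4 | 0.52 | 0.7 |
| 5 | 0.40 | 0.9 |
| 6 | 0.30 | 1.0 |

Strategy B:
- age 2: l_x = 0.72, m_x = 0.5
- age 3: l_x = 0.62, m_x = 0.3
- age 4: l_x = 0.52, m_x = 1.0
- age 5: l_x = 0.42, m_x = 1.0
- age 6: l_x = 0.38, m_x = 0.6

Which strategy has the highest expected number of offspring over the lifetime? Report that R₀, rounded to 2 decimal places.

1.71

Strategy A: R₀ = 0.73×0.0 + 0.66×0.7 + 0.52×0.7 + 0.40×0.9 + 0.30×1.0 = 1.4860
Strategy B: R₀ = 0.72×0.5 + 0.62×0.3 + 0.52×1.0 + 0.42×1.0 + 0.38×0.6 = 1.7140
Highest R₀: strategy B with 1.7140.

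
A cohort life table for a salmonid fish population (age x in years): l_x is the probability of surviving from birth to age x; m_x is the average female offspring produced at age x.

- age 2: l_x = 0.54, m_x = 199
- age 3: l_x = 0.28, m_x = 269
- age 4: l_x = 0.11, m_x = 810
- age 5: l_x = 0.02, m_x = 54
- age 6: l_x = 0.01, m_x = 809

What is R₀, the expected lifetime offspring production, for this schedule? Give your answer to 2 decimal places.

281.05

R₀ = Σ l_x m_x:
  age 2: 0.54 × 199 = 107.4600
  age 3: 0.28 × 269 = 75.3200
  age 4: 0.11 × 810 = 89.1000
  age 5: 0.02 × 54 = 1.0800
  age 6: 0.01 × 809 = 8.0900
R₀ = 107.4600 + 75.3200 + 89.1000 + 1.0800 + 8.0900 = 281.0500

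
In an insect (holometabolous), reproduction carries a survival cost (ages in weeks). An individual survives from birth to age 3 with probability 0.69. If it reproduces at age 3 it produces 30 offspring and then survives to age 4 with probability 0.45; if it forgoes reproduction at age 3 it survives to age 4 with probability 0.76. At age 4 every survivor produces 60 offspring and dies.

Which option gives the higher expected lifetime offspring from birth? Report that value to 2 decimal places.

39.33

breed at age 3: R₀ = 0.69 × (30 + 0.45 × 60) = 0.69 × 57.0000 = 39.3300
delay to age 4: R₀ = 0.69 × (0.76 × 60) = 0.69 × 45.6000 = 31.4640
Higher: breed at age 3 (39.3300).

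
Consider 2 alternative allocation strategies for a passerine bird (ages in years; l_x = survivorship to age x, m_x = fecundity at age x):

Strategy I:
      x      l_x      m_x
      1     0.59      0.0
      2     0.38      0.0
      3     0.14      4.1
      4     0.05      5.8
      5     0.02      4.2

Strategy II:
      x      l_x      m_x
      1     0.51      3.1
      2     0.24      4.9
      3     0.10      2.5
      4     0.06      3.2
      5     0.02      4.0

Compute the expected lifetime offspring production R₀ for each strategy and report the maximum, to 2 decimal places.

3.28

Strategy I: R₀ = 0.59×0.0 + 0.38×0.0 + 0.14×4.1 + 0.05×5.8 + 0.02×4.2 = 0.9480
Strategy II: R₀ = 0.51×3.1 + 0.24×4.9 + 0.10×2.5 + 0.06×3.2 + 0.02×4.0 = 3.2790
Highest R₀: strategy II with 3.2790.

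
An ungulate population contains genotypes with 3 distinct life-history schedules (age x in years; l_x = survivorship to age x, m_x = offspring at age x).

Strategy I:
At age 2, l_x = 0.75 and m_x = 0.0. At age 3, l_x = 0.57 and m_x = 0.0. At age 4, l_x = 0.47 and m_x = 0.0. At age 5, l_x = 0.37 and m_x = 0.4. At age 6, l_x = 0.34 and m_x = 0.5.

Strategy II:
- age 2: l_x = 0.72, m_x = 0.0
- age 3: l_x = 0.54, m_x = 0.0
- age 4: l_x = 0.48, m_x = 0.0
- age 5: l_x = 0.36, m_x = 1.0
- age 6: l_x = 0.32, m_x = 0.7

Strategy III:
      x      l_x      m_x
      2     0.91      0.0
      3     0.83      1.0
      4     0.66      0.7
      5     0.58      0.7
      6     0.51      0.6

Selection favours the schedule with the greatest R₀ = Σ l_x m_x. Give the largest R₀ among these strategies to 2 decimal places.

2.00

Strategy I: R₀ = 0.75×0.0 + 0.57×0.0 + 0.47×0.0 + 0.37×0.4 + 0.34×0.5 = 0.3180
Strategy II: R₀ = 0.72×0.0 + 0.54×0.0 + 0.48×0.0 + 0.36×1.0 + 0.32×0.7 = 0.5840
Strategy III: R₀ = 0.91×0.0 + 0.83×1.0 + 0.66×0.7 + 0.58×0.7 + 0.51×0.6 = 2.0040
Highest R₀: strategy III with 2.0040.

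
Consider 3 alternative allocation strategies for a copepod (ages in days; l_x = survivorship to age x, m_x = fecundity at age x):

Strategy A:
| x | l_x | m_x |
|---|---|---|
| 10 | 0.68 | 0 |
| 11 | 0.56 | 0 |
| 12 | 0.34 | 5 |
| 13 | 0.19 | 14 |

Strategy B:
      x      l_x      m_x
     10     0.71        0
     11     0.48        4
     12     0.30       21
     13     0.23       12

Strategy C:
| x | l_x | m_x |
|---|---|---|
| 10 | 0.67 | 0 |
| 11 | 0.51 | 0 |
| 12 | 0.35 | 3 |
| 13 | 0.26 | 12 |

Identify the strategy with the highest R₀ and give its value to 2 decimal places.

Strategy A: R₀ = 0.68×0 + 0.56×0 + 0.34×5 + 0.19×14 = 4.3600
Strategy B: R₀ = 0.71×0 + 0.48×4 + 0.30×21 + 0.23×12 = 10.9800
Strategy C: R₀ = 0.67×0 + 0.51×0 + 0.35×3 + 0.26×12 = 4.1700
Highest R₀: strategy B with 10.9800.

10.98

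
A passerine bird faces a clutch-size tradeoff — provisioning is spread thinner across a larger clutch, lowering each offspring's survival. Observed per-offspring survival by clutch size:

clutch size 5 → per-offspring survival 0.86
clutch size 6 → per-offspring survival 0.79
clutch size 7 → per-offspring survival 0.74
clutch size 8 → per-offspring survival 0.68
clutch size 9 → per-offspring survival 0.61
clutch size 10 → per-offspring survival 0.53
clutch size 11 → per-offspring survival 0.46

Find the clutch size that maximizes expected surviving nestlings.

Expected surviving nestlings = c × s(c):
  c=5: 5 × 0.86 = 4.300
  c=6: 6 × 0.79 = 4.740
  c=7: 7 × 0.74 = 5.180
  c=8: 8 × 0.68 = 5.440
  c=9: 9 × 0.61 = 5.490
  c=10: 10 × 0.53 = 5.300
  c=11: 11 × 0.46 = 5.060
Maximum at c = 9 (5.490 surviving nestlings).

9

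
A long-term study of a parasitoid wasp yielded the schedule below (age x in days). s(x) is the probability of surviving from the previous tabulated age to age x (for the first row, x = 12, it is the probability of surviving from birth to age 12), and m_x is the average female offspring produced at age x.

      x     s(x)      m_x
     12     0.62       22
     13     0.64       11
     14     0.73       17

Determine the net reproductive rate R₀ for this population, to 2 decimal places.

Survivorship from birth: l_x = s_12·s_13·…·s_x.
  l_12 = 0.62000
  l_13 = 0.39680
  l_14 = 0.28966
R₀ = Σ l_x m_x:
  age 12: 0.62000 × 22 = 13.6400
  age 13: 0.39680 × 11 = 4.3648
  age 14: 0.28966 × 17 = 4.9242
R₀ = 13.6400 + 4.3648 + 4.9242 = 22.9290

22.93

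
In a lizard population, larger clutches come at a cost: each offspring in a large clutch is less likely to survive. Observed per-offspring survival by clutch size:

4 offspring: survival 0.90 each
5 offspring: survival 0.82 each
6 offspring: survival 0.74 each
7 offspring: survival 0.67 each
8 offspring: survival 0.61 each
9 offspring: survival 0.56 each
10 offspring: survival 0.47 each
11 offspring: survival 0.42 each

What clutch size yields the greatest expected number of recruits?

9

Expected recruits = c × s(c):
  c=4: 4 × 0.90 = 3.600
  c=5: 5 × 0.82 = 4.100
  c=6: 6 × 0.74 = 4.440
  c=7: 7 × 0.67 = 4.690
  c=8: 8 × 0.61 = 4.880
  c=9: 9 × 0.56 = 5.040
  c=10: 10 × 0.47 = 4.700
  c=11: 11 × 0.42 = 4.620
Maximum at c = 9 (5.040 recruits).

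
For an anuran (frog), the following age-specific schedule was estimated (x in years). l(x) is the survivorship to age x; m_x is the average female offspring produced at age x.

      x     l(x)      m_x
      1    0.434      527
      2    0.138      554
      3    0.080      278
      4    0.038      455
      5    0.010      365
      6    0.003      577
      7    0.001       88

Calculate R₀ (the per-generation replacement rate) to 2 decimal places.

350.17

R₀ = Σ l(x) m_x:
  age 1: 0.434 × 527 = 228.7180
  age 2: 0.138 × 554 = 76.4520
  age 3: 0.080 × 278 = 22.2400
  age 4: 0.038 × 455 = 17.2900
  age 5: 0.010 × 365 = 3.6500
  age 6: 0.003 × 577 = 1.7310
  age 7: 0.001 × 88 = 0.0880
R₀ = 228.7180 + 76.4520 + 22.2400 + 17.2900 + 3.6500 + 1.7310 + 0.0880 = 350.1690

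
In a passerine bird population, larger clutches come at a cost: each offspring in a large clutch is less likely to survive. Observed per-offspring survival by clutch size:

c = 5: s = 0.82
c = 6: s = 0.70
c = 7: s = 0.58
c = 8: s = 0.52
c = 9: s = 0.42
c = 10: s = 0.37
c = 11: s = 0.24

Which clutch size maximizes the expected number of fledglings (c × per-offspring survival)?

Expected fledglings = c × s(c):
  c=5: 5 × 0.82 = 4.100
  c=6: 6 × 0.70 = 4.200
  c=7: 7 × 0.58 = 4.060
  c=8: 8 × 0.52 = 4.160
  c=9: 9 × 0.42 = 3.780
  c=10: 10 × 0.37 = 3.700
  c=11: 11 × 0.24 = 2.640
Maximum at c = 6 (4.200 fledglings).

6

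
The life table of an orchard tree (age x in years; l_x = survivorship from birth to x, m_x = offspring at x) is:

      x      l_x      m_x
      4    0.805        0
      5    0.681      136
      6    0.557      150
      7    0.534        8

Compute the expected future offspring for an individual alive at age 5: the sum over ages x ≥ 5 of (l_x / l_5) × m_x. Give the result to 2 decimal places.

264.96

l_5 = 0.681. Conditional survival from age 5 to x is l_x / l_5.
  x=5: (0.681/0.681) × 136 = 136.0000
  x=6: (0.557/0.681) × 150 = 122.6872
  x=7: (0.534/0.681) × 8 = 6.2731
Sum = 136.0000 + 122.6872 + 6.2731 = 264.9604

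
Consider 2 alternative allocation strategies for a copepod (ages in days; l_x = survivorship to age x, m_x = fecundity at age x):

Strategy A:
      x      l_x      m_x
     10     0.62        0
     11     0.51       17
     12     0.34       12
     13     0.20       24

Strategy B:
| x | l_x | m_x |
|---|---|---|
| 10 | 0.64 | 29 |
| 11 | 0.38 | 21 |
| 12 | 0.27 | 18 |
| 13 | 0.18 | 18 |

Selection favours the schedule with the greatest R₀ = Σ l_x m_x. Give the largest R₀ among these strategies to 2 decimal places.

Strategy A: R₀ = 0.62×0 + 0.51×17 + 0.34×12 + 0.20×24 = 17.5500
Strategy B: R₀ = 0.64×29 + 0.38×21 + 0.27×18 + 0.18×18 = 34.6400
Highest R₀: strategy B with 34.6400.

34.64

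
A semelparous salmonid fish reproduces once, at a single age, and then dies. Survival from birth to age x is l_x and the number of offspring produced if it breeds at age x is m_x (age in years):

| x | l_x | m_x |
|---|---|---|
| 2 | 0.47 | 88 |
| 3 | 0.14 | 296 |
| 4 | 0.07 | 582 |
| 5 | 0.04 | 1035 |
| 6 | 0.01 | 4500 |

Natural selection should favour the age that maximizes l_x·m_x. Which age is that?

6

Expected offspring if breeding at age x = l_x × m_x:
  age 2: 0.47 × 88 = 41.360
  age 3: 0.14 × 296 = 41.440
  age 4: 0.07 × 582 = 40.740
  age 5: 0.04 × 1035 = 41.400
  age 6: 0.01 × 4500 = 45.000
Maximum at age 6 (45.000).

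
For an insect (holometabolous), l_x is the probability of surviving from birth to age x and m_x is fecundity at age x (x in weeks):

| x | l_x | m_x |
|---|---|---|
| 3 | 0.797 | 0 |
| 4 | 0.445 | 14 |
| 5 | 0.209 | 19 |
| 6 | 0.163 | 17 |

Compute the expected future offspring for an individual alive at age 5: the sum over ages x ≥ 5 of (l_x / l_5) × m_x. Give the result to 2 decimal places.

l_5 = 0.209. Conditional survival from age 5 to x is l_x / l_5.
  x=5: (0.209/0.209) × 19 = 19.0000
  x=6: (0.163/0.209) × 17 = 13.2584
Sum = 19.0000 + 13.2584 = 32.2584

32.26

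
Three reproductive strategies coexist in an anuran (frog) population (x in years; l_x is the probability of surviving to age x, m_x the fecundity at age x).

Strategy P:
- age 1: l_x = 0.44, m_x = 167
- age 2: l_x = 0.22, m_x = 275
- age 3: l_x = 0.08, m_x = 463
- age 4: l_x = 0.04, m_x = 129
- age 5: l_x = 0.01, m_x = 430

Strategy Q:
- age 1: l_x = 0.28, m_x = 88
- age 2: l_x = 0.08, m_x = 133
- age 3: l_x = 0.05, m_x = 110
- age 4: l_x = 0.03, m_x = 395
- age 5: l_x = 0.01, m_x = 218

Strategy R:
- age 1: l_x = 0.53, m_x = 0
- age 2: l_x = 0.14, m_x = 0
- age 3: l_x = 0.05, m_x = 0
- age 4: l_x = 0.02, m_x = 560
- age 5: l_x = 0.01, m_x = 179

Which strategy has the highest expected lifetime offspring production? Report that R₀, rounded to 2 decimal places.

180.48

Strategy P: R₀ = 0.44×167 + 0.22×275 + 0.08×463 + 0.04×129 + 0.01×430 = 180.4800
Strategy Q: R₀ = 0.28×88 + 0.08×133 + 0.05×110 + 0.03×395 + 0.01×218 = 54.8100
Strategy R: R₀ = 0.53×0 + 0.14×0 + 0.05×0 + 0.02×560 + 0.01×179 = 12.9900
Highest R₀: strategy P with 180.4800.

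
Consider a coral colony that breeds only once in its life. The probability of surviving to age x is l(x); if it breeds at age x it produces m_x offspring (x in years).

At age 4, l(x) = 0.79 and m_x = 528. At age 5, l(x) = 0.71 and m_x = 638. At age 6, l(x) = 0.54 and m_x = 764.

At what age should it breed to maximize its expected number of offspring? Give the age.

5

Expected offspring if breeding at age x = l(x) × m_x:
  age 4: 0.79 × 528 = 417.120
  age 5: 0.71 × 638 = 452.980
  age 6: 0.54 × 764 = 412.560
Maximum at age 5 (452.980).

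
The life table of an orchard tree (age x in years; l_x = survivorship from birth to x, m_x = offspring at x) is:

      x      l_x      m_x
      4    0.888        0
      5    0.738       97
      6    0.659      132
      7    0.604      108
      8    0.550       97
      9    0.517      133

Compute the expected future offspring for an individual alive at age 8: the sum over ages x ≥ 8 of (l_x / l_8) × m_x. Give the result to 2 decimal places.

222.02

l_8 = 0.550. Conditional survival from age 8 to x is l_x / l_8.
  x=8: (0.550/0.550) × 97 = 97.0000
  x=9: (0.517/0.550) × 133 = 125.0200
Sum = 97.0000 + 125.0200 = 222.0200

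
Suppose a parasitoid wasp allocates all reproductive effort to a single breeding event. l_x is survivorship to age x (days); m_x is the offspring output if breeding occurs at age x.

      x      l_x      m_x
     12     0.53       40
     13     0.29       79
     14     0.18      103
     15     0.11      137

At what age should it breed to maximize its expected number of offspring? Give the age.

13

Expected offspring if breeding at age x = l_x × m_x:
  age 12: 0.53 × 40 = 21.200
  age 13: 0.29 × 79 = 22.910
  age 14: 0.18 × 103 = 18.540
  age 15: 0.11 × 137 = 15.070
Maximum at age 13 (22.910).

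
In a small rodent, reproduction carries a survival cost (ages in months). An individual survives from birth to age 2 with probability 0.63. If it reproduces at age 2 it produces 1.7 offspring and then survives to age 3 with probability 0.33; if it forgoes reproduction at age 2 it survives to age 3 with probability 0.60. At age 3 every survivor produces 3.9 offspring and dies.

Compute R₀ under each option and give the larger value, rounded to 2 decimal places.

1.88

breed at age 2: R₀ = 0.63 × (1.7 + 0.33 × 3.9) = 0.63 × 2.9870 = 1.8818
delay to age 3: R₀ = 0.63 × (0.60 × 3.9) = 0.63 × 2.3400 = 1.4742
Higher: breed at age 2 (1.8818).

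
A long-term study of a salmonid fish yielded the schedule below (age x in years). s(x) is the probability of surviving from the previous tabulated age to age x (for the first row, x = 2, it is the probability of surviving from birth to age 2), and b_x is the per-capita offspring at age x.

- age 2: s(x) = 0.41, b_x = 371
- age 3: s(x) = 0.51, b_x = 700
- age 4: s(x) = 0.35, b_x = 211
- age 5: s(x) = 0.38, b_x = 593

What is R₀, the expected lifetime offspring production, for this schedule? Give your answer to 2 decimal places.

330.41

Survivorship from birth: l_x = s_2·s_3·…·s_x.
  l_2 = 0.41000
  l_3 = 0.20910
  l_4 = 0.07318
  l_5 = 0.02781
R₀ = Σ l_x b_x:
  age 2: 0.41000 × 371 = 152.1100
  age 3: 0.20910 × 700 = 146.3700
  age 4: 0.07318 × 211 = 15.4410
  age 5: 0.02781 × 593 = 16.4913
R₀ = 152.1100 + 146.3700 + 15.4410 + 16.4913 = 330.4123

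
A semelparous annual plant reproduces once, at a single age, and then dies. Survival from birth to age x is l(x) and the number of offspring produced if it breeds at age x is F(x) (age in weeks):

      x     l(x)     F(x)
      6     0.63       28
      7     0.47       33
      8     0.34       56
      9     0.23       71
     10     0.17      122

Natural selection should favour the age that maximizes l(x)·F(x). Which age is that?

10

Expected offspring if breeding at age x = l(x) × F(x):
  age 6: 0.63 × 28 = 17.640
  age 7: 0.47 × 33 = 15.510
  age 8: 0.34 × 56 = 19.040
  age 9: 0.23 × 71 = 16.330
  age 10: 0.17 × 122 = 20.740
Maximum at age 10 (20.740).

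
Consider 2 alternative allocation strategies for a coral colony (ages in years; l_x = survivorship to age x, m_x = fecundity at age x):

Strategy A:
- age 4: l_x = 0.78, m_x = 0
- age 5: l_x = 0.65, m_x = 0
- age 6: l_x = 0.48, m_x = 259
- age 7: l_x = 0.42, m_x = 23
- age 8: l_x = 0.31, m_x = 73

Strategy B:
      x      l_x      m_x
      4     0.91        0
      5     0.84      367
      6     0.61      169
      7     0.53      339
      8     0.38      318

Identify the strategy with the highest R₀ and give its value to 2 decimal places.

Strategy A: R₀ = 0.78×0 + 0.65×0 + 0.48×259 + 0.42×23 + 0.31×73 = 156.6100
Strategy B: R₀ = 0.91×0 + 0.84×367 + 0.61×169 + 0.53×339 + 0.38×318 = 711.8800
Highest R₀: strategy B with 711.8800.

711.88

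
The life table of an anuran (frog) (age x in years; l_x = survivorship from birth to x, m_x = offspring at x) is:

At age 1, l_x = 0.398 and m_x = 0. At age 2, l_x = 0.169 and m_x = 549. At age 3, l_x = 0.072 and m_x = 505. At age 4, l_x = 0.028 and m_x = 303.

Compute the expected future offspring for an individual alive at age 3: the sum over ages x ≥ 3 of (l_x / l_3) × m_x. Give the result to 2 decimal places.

622.83

l_3 = 0.072. Conditional survival from age 3 to x is l_x / l_3.
  x=3: (0.072/0.072) × 505 = 505.0000
  x=4: (0.028/0.072) × 303 = 117.8333
Sum = 505.0000 + 117.8333 = 622.8333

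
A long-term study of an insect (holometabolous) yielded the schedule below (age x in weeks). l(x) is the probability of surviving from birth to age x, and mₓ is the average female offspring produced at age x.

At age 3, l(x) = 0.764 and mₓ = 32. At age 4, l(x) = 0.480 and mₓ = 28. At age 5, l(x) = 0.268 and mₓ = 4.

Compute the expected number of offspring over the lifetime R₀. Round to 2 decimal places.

R₀ = Σ l(x) mₓ:
  age 3: 0.764 × 32 = 24.4480
  age 4: 0.480 × 28 = 13.4400
  age 5: 0.268 × 4 = 1.0720
R₀ = 24.4480 + 13.4400 + 1.0720 = 38.9600

38.96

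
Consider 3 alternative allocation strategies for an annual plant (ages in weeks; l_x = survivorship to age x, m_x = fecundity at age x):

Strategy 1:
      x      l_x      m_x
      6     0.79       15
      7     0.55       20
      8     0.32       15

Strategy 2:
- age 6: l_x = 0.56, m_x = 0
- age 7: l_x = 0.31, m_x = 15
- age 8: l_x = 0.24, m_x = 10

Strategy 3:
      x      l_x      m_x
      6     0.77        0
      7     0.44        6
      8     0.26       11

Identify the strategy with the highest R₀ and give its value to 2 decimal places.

27.65

Strategy 1: R₀ = 0.79×15 + 0.55×20 + 0.32×15 = 27.6500
Strategy 2: R₀ = 0.56×0 + 0.31×15 + 0.24×10 = 7.0500
Strategy 3: R₀ = 0.77×0 + 0.44×6 + 0.26×11 = 5.5000
Highest R₀: strategy 1 with 27.6500.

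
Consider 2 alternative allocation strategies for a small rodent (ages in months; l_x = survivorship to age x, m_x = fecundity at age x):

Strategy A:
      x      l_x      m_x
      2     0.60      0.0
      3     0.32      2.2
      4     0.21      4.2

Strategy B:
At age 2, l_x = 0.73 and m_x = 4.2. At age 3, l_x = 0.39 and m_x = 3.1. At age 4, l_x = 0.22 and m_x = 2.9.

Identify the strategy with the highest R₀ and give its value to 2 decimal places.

4.91

Strategy A: R₀ = 0.60×0.0 + 0.32×2.2 + 0.21×4.2 = 1.5860
Strategy B: R₀ = 0.73×4.2 + 0.39×3.1 + 0.22×2.9 = 4.9130
Highest R₀: strategy B with 4.9130.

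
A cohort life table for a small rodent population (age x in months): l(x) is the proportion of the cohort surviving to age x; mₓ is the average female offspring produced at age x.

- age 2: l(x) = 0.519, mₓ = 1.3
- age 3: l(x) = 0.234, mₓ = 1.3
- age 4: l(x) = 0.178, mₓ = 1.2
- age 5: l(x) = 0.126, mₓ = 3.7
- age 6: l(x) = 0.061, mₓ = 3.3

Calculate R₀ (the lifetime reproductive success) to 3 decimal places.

R₀ = Σ l(x) mₓ:
  age 2: 0.519 × 1.3 = 0.6747
  age 3: 0.234 × 1.3 = 0.3042
  age 4: 0.178 × 1.2 = 0.2136
  age 5: 0.126 × 3.7 = 0.4662
  age 6: 0.061 × 3.3 = 0.2013
R₀ = 0.6747 + 0.3042 + 0.2136 + 0.4662 + 0.2013 = 1.8600

1.860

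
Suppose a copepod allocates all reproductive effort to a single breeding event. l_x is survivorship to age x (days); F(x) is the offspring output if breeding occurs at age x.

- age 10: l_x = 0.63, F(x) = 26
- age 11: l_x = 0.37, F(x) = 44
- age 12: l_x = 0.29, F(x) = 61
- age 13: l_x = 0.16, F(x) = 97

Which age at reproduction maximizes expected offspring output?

Expected offspring if breeding at age x = l_x × F(x):
  age 10: 0.63 × 26 = 16.380
  age 11: 0.37 × 44 = 16.280
  age 12: 0.29 × 61 = 17.690
  age 13: 0.16 × 97 = 15.520
Maximum at age 12 (17.690).

12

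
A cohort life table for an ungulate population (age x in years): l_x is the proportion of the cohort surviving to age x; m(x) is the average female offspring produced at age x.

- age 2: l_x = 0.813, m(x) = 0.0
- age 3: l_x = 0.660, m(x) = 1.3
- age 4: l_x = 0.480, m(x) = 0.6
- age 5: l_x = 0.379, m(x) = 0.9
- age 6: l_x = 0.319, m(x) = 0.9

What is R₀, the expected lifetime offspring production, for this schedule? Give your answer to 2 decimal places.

1.77

R₀ = Σ l_x m(x):
  age 2: 0.813 × 0.0 = 0.0000
  age 3: 0.660 × 1.3 = 0.8580
  age 4: 0.480 × 0.6 = 0.2880
  age 5: 0.379 × 0.9 = 0.3411
  age 6: 0.319 × 0.9 = 0.2871
R₀ = 0.0000 + 0.8580 + 0.2880 + 0.3411 + 0.2871 = 1.7742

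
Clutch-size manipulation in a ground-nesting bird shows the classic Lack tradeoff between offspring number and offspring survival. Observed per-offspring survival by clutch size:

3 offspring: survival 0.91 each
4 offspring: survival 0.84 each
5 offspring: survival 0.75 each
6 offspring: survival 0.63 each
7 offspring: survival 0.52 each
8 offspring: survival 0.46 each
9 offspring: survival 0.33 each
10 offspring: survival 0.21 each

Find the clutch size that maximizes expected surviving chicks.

6

Expected surviving chicks = c × s(c):
  c=3: 3 × 0.91 = 2.730
  c=4: 4 × 0.84 = 3.360
  c=5: 5 × 0.75 = 3.750
  c=6: 6 × 0.63 = 3.780
  c=7: 7 × 0.52 = 3.640
  c=8: 8 × 0.46 = 3.680
  c=9: 9 × 0.33 = 2.970
  c=10: 10 × 0.21 = 2.100
Maximum at c = 6 (3.780 surviving chicks).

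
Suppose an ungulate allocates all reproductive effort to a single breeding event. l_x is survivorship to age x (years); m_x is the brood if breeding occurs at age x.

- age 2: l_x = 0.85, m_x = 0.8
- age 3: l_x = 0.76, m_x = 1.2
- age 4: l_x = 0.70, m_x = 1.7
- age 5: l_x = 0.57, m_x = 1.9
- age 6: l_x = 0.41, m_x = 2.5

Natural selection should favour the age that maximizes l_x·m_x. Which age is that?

Expected offspring if breeding at age x = l_x × m_x:
  age 2: 0.85 × 0.8 = 0.680
  age 3: 0.76 × 1.2 = 0.912
  age 4: 0.70 × 1.7 = 1.190
  age 5: 0.57 × 1.9 = 1.083
  age 6: 0.41 × 2.5 = 1.025
Maximum at age 4 (1.190).

4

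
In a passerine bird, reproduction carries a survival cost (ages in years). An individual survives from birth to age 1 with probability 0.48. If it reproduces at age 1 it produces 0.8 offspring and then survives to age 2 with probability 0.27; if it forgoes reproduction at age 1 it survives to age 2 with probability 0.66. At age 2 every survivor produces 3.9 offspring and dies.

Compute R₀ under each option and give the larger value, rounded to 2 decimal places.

1.24

breed at age 1: R₀ = 0.48 × (0.8 + 0.27 × 3.9) = 0.48 × 1.8530 = 0.8894
delay to age 2: R₀ = 0.48 × (0.66 × 3.9) = 0.48 × 2.5740 = 1.2355
Higher: delay to age 2 (1.2355).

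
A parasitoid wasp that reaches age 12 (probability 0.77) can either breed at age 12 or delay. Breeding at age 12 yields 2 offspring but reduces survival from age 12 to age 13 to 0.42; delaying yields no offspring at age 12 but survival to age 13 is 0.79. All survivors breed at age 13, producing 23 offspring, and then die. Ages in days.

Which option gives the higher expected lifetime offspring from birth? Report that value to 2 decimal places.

breed at age 12: R₀ = 0.77 × (2 + 0.42 × 23) = 0.77 × 11.6600 = 8.9782
delay to age 13: R₀ = 0.77 × (0.79 × 23) = 0.77 × 18.1700 = 13.9909
Higher: delay to age 13 (13.9909).

13.99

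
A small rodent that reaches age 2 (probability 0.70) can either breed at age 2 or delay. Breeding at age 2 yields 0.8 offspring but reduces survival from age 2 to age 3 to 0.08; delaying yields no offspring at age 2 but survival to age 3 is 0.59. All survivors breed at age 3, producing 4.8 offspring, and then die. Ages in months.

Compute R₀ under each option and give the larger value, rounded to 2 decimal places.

breed at age 2: R₀ = 0.70 × (0.8 + 0.08 × 4.8) = 0.70 × 1.1840 = 0.8288
delay to age 3: R₀ = 0.70 × (0.59 × 4.8) = 0.70 × 2.8320 = 1.9824
Higher: delay to age 3 (1.9824).

1.98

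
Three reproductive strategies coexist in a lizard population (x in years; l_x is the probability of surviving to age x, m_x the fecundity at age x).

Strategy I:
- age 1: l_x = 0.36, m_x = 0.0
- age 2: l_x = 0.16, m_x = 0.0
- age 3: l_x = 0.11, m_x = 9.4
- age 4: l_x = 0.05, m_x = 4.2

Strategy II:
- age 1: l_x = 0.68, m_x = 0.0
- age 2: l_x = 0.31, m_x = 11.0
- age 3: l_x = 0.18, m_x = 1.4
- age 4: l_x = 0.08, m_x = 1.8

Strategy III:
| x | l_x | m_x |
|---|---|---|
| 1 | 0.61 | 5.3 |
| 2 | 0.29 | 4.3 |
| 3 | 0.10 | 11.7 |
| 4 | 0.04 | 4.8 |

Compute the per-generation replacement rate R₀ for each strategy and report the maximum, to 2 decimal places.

Strategy I: R₀ = 0.36×0.0 + 0.16×0.0 + 0.11×9.4 + 0.05×4.2 = 1.2440
Strategy II: R₀ = 0.68×0.0 + 0.31×11.0 + 0.18×1.4 + 0.08×1.8 = 3.8060
Strategy III: R₀ = 0.61×5.3 + 0.29×4.3 + 0.10×11.7 + 0.04×4.8 = 5.8420
Highest R₀: strategy III with 5.8420.

5.84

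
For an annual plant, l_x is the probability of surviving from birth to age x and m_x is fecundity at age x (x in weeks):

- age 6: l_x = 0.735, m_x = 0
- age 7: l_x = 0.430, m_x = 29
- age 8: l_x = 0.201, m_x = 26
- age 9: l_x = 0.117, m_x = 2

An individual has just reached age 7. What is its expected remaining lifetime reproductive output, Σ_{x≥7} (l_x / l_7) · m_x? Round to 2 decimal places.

41.70

l_7 = 0.430. Conditional survival from age 7 to x is l_x / l_7.
  x=7: (0.430/0.430) × 29 = 29.0000
  x=8: (0.201/0.430) × 26 = 12.1535
  x=9: (0.117/0.430) × 2 = 0.5442
Sum = 29.0000 + 12.1535 + 0.5442 = 41.6977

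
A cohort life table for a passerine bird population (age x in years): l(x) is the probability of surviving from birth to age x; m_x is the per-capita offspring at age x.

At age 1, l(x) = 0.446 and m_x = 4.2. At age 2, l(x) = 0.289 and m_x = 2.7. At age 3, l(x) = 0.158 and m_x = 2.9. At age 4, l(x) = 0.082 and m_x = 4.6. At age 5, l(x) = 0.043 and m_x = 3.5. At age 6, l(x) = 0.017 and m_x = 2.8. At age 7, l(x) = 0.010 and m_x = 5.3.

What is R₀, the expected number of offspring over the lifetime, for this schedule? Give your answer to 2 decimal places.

R₀ = Σ l(x) m_x:
  age 1: 0.446 × 4.2 = 1.8732
  age 2: 0.289 × 2.7 = 0.7803
  age 3: 0.158 × 2.9 = 0.4582
  age 4: 0.082 × 4.6 = 0.3772
  age 5: 0.043 × 3.5 = 0.1505
  age 6: 0.017 × 2.8 = 0.0476
  age 7: 0.010 × 5.3 = 0.0530
R₀ = 1.8732 + 0.7803 + 0.4582 + 0.3772 + 0.1505 + 0.0476 + 0.0530 = 3.7400

3.74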